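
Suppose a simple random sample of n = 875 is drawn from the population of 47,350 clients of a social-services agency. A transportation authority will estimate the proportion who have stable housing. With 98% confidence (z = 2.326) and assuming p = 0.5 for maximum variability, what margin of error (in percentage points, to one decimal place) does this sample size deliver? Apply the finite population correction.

Finite-population factor: (N−n)/(N−1) = (47350−875)/(47350−1) = 0.9815.
SE(p̂) = √[p(1−p)/n · (N−n)/(N−1)] = √[0.2500/875 × 0.9815] = 0.01675.
E = z × SE = 2.326 × 0.01675 = 0.03895 ≈ 3.9 percentage points.

3.9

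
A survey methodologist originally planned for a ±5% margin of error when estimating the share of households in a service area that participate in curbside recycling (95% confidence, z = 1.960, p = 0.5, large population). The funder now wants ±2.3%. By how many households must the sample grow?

At ±5%: n = 1.960² × 0.2500 / 0.050² ≈ 384.16 → 385.
At ±2.3%: n = 1.960² × 0.2500 / 0.023² ≈ 1815.50 → 1816.
Additional respondents: 1816 − 385 = 1431.

1431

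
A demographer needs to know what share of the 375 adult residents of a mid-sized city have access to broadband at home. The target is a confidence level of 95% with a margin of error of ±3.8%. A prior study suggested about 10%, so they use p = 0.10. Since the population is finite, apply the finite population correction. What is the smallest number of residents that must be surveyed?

147

For 95% confidence, z = 1.96.
Unadjusted: n₀ = 1.96² × 0.10 × 0.90 / 0.038² ≈ 239.43, so n₀ = 240.
Finite population correction with N = 375: n = n₀ / (1 + (n₀−1)/N) = 240 / (1 + 239/375) = 240 / 1.6373 ≈ 146.58.
Rounding up, n = 147.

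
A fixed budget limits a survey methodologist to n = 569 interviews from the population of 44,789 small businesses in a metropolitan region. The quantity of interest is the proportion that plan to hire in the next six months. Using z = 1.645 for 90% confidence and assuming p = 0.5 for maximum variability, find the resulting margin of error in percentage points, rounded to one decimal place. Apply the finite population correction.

3.4

Finite-population factor: (N−n)/(N−1) = (44789−569)/(44789−1) = 0.9873.
SE(p̂) = √[p(1−p)/n · (N−n)/(N−1)] = √[0.2500/569 × 0.9873] = 0.02083.
E = z × SE = 1.645 × 0.02083 = 0.03426 ≈ 3.4 percentage points.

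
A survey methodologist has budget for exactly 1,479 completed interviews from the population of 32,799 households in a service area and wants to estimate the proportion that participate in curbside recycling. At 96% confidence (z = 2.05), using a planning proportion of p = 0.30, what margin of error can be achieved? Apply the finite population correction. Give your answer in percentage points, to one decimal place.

Finite-population factor: (N−n)/(N−1) = (32799−1479)/(32799−1) = 0.9549.
SE(p̂) = √[p(1−p)/n · (N−n)/(N−1)] = √[0.2100/1479 × 0.9549] = 0.01164.
E = z × SE = 2.05 × 0.01164 = 0.02387 ≈ 2.4 percentage points.

2.4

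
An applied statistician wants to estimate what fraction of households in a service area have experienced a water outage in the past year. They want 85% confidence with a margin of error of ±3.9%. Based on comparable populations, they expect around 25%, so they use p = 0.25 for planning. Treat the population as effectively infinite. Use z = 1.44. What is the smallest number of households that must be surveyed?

With p = 0.25, p(1−p) = 0.1875.
n = z²·p(1−p)/E² = 1.44² × 0.1875 / 0.039² = 2.0736 × 0.1875 / 0.001521 ≈ 255.62.
Rounding up gives n = 256.

256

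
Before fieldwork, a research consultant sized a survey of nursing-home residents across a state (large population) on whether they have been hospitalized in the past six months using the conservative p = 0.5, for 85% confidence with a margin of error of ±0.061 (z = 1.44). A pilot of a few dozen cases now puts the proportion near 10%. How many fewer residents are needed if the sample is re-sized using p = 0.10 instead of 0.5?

Conservative (p = 0.5): n = 1.44² × 0.25 / 0.061² ≈ 139.32 → 140.
Using p = 0.10: p(1−p) = 0.0900, so n = 1.44² × 0.0900 / 0.061² ≈ 50.15 → 51.
Reduction: 140 − 51 = 89.

89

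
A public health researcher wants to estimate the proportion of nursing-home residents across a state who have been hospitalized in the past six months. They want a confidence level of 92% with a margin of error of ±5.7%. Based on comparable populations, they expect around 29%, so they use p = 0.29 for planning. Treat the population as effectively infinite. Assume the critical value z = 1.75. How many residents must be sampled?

195

With p = 0.29, p(1−p) = 0.2059.
n = z²·p(1−p)/E² = 1.75² × 0.2059 / 0.057² = 3.0625 × 0.2059 / 0.003249 ≈ 194.08.
Rounding up gives n = 195.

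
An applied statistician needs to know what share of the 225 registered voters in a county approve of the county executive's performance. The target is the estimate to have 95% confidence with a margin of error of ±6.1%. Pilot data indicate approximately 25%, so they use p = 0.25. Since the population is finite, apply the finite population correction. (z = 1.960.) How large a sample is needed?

105

Unadjusted: n₀ = 1.960² × 0.25 × 0.75 / 0.061² ≈ 193.58, so n₀ = 194.
Finite population correction with N = 225: n = n₀ / (1 + (n₀−1)/N) = 194 / (1 + 193/225) = 194 / 1.8578 ≈ 104.43.
Rounding up, n = 105.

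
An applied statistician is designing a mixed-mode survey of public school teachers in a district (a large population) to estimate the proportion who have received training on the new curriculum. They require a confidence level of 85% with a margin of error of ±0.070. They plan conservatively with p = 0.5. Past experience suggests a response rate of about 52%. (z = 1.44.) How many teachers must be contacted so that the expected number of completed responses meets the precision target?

Completed interviews needed: n₀ = 1.44² × 0.2500 / 0.070² ≈ 105.80 → 106.
At a 52% response rate, contacts needed = 106 / 0.52 ≈ 203.85 → 204.

204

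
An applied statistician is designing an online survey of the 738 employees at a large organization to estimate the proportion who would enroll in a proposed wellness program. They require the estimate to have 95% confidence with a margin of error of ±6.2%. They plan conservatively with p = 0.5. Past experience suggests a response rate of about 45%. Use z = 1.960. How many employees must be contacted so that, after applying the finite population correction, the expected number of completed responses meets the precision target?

Completed interviews needed (unadjusted): n₀ = 1.960² × 0.2500 / 0.062² ≈ 249.84 → 250.
FPC for N = 738: n = 250 / (1 + 249/738) = 250 / 1.3374 ≈ 186.93 → 187.
At a 45% response rate, contacts needed = 187 / 0.45 ≈ 415.56 → 416.

416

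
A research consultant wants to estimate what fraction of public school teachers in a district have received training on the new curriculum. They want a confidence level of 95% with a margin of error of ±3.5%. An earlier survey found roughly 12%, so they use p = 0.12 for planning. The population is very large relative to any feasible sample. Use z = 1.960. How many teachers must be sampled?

332

With p = 0.12, p(1−p) = 0.1056.
n = z²·p(1−p)/E² = 1.960² × 0.1056 / 0.035² = 3.8416 × 0.1056 / 0.001225 ≈ 331.16.
Rounding up gives n = 332.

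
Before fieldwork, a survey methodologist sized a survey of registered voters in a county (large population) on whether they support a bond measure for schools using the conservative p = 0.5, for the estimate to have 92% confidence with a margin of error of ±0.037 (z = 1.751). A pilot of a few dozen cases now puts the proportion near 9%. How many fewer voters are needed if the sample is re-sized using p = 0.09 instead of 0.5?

Conservative (p = 0.5): n = 1.751² × 0.25 / 0.037² ≈ 559.90 → 560.
Using p = 0.09: p(1−p) = 0.0819, so n = 1.751² × 0.0819 / 0.037² ≈ 183.42 → 184.
Reduction: 560 − 184 = 376.

376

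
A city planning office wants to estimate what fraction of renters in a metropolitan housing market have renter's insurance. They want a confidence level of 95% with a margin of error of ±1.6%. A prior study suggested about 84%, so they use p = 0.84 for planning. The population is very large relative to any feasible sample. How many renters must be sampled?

For 95% confidence, z = 1.96.
With p = 0.84, p(1−p) = 0.1344.
n = z²·p(1−p)/E² = 1.96² × 0.1344 / 0.016² = 3.8416 × 0.1344 / 0.000256 ≈ 2016.84.
Rounding up gives n = 2017.

2017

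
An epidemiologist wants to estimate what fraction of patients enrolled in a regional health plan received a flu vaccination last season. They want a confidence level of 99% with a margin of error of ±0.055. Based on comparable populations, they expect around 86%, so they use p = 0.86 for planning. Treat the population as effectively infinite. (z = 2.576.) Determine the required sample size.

With p = 0.86, p(1−p) = 0.1204.
n = z²·p(1−p)/E² = 2.576² × 0.1204 / 0.055² = 6.6358 × 0.1204 / 0.003025 ≈ 264.11.
Rounding up gives n = 265.

265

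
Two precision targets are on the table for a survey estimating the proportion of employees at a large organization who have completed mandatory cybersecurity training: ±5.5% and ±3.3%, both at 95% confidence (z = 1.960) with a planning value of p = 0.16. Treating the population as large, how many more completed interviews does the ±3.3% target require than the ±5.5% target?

At ±5.5%: n = 1.960² × 0.1344 / 0.055² ≈ 170.68 → 171.
At ±3.3%: n = 1.960² × 0.1344 / 0.033² ≈ 474.11 → 475.
Additional respondents: 475 − 171 = 304.

304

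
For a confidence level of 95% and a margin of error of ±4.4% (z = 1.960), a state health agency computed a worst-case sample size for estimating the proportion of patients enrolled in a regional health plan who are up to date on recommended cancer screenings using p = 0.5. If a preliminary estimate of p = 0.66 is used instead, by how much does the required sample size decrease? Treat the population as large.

Conservative (p = 0.5): n = 1.960² × 0.25 / 0.044² ≈ 496.07 → 497.
Using p = 0.66: p(1−p) = 0.2244, so n = 1.960² × 0.2244 / 0.044² ≈ 445.28 → 446.
Reduction: 497 − 446 = 51.

51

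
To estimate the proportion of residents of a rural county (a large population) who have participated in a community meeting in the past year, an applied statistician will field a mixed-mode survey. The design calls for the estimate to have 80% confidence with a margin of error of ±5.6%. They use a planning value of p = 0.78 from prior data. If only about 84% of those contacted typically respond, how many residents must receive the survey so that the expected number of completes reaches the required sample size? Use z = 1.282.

108

Completed interviews needed: n₀ = 1.282² × 0.1716 / 0.056² ≈ 89.93 → 90.
At an 84% response rate, contacts needed = 90 / 0.84 ≈ 107.14 → 108.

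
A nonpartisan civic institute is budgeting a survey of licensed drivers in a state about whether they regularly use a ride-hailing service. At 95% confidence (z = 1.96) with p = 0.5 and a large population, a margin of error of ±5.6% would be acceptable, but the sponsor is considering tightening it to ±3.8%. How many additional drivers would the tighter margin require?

359

At ±5.6%: n = 1.96² × 0.2500 / 0.056² ≈ 306.25 → 307.
At ±3.8%: n = 1.96² × 0.2500 / 0.038² ≈ 665.10 → 666.
Additional respondents: 666 − 307 = 359.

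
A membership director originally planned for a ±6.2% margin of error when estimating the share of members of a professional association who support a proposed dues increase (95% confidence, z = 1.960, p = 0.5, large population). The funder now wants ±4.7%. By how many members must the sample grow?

185

At ±6.2%: n = 1.960² × 0.2500 / 0.062² ≈ 249.84 → 250.
At ±4.7%: n = 1.960² × 0.2500 / 0.047² ≈ 434.77 → 435.
Additional respondents: 435 − 250 = 185.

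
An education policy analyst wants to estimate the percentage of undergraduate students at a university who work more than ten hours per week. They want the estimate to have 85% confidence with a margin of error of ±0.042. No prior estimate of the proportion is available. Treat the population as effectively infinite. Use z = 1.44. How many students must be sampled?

294

With no prior estimate, use p = 0.5, giving p(1−p) = 0.25.
n = z²·p(1−p)/E² = 1.44² × 0.2500 / 0.042² = 2.0736 × 0.2500 / 0.001764 ≈ 293.88.
Rounding up gives n = 294.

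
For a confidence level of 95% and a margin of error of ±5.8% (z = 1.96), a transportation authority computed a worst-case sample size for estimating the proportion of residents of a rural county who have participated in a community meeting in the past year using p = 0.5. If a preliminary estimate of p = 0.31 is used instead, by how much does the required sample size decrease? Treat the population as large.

Conservative (p = 0.5): n = 1.96² × 0.25 / 0.058² ≈ 285.49 → 286.
Using p = 0.31: p(1−p) = 0.2139, so n = 1.96² × 0.2139 / 0.058² ≈ 244.27 → 245.
Reduction: 286 − 245 = 41.

41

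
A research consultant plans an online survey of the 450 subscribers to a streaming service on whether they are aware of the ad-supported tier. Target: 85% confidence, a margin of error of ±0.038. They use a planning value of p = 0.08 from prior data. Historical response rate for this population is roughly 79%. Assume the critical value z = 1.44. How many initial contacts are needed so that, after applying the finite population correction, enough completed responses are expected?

Completed interviews needed (unadjusted): n₀ = 1.44² × 0.0736 / 0.038² ≈ 105.69 → 106.
FPC for N = 450: n = 106 / (1 + 105/450) = 106 / 1.2333 ≈ 85.95 → 86.
At a 79% response rate, contacts needed = 86 / 0.79 ≈ 108.86 → 109.

109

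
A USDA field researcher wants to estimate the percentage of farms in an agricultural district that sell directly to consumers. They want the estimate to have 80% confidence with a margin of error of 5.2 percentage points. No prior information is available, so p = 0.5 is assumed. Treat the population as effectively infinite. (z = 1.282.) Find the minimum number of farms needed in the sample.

With p = 0.5, p(1−p) = 0.25.
n = z²·p(1−p)/E² = 1.282² × 0.2500 / 0.052² = 1.6435 × 0.2500 / 0.002704 ≈ 151.95.
Rounding up gives n = 152.

152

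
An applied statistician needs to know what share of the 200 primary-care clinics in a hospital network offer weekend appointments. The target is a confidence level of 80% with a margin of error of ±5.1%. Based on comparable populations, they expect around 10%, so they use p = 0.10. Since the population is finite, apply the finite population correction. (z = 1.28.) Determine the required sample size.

45

Unadjusted: n₀ = 1.28² × 0.10 × 0.90 / 0.051² ≈ 56.69, so n₀ = 57.
Finite population correction with N = 200: n = n₀ / (1 + (n₀−1)/N) = 57 / (1 + 56/200) = 57 / 1.2800 ≈ 44.53.
Rounding up, n = 45.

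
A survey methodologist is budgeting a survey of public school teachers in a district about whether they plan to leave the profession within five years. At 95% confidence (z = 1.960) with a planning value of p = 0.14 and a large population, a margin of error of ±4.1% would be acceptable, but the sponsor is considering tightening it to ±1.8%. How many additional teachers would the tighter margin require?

At ±4.1%: n = 1.960² × 0.1204 / 0.041² ≈ 275.15 → 276.
At ±1.8%: n = 1.960² × 0.1204 / 0.018² ≈ 1427.56 → 1428.
Additional respondents: 1428 − 276 = 1152.

1152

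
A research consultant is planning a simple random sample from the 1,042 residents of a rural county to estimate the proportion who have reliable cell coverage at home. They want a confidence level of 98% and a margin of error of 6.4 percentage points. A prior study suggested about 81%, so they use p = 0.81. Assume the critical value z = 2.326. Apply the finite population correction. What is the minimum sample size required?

Unadjusted: n₀ = 2.326² × 0.81 × 0.19 / 0.064² ≈ 203.28, so n₀ = 204.
Finite population correction with N = 1,042: n = n₀ / (1 + (n₀−1)/N) = 204 / (1 + 203/1042) = 204 / 1.1948 ≈ 170.74.
Rounding up, n = 171.

171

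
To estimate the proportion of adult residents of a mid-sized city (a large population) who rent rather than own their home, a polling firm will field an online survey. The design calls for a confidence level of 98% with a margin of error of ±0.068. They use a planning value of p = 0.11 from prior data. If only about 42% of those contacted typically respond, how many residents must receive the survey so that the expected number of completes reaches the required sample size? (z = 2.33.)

Completed interviews needed: n₀ = 2.33² × 0.0979 / 0.068² ≈ 114.94 → 115.
At a 42% response rate, contacts needed = 115 / 0.42 ≈ 273.81 → 274.

274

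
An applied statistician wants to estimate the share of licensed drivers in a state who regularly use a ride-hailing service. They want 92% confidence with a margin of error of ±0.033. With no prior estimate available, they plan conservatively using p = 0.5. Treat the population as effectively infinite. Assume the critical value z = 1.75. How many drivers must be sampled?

With p = 0.5, p(1−p) = 0.25.
n = z²·p(1−p)/E² = 1.75² × 0.2500 / 0.033² = 3.0625 × 0.2500 / 0.001089 ≈ 703.05.
Rounding up gives n = 704.

704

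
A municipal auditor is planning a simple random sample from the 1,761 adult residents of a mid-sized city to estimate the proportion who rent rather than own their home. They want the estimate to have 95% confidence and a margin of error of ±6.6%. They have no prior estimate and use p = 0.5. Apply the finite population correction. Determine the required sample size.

197

For 95% confidence, z = 1.960.
Unadjusted: n₀ = 1.960² × 0.50 × 0.50 / 0.066² ≈ 220.48, so n₀ = 221.
Finite population correction with N = 1,761: n = n₀ / (1 + (n₀−1)/N) = 221 / (1 + 220/1761) = 221 / 1.1249 ≈ 196.46.
Rounding up, n = 197.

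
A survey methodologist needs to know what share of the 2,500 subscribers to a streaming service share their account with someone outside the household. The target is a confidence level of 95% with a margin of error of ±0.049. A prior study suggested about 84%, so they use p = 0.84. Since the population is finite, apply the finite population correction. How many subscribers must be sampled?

199

For 95% confidence, z = 1.96.
Unadjusted: n₀ = 1.96² × 0.84 × 0.16 / 0.049² ≈ 215.04, so n₀ = 216.
Finite population correction with N = 2,500: n = n₀ / (1 + (n₀−1)/N) = 216 / (1 + 215/2500) = 216 / 1.0860 ≈ 198.90.
Rounding up, n = 199.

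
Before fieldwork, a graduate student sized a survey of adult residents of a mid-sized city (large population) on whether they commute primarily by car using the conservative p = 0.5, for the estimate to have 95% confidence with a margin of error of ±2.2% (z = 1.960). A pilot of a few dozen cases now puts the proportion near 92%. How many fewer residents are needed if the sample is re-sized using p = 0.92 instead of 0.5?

Conservative (p = 0.5): n = 1.960² × 0.25 / 0.022² ≈ 1984.30 → 1985.
Using p = 0.92: p(1−p) = 0.0736, so n = 1.960² × 0.0736 / 0.022² ≈ 584.18 → 585.
Reduction: 1985 − 585 = 1400.

1400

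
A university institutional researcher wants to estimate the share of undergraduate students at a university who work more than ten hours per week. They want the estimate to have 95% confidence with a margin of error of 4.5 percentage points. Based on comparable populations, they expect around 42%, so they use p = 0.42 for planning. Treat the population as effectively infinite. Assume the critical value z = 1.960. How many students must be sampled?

With p = 0.42, p(1−p) = 0.2436.
n = z²·p(1−p)/E² = 1.960² × 0.2436 / 0.045² = 3.8416 × 0.2436 / 0.002025 ≈ 462.13.
Rounding up gives n = 463.

463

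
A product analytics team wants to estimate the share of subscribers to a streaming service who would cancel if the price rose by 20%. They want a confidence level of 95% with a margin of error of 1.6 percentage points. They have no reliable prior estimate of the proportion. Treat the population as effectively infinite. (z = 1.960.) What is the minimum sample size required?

3752

With no prior estimate, use p = 0.5, giving p(1−p) = 0.25.
n = z²·p(1−p)/E² = 1.960² × 0.2500 / 0.016² = 3.8416 × 0.2500 / 0.000256 ≈ 3751.56.
Rounding up gives n = 3752.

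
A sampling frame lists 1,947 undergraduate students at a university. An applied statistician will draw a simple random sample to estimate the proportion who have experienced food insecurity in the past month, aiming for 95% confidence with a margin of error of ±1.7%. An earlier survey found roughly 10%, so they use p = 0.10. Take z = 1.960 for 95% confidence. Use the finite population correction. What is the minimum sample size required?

742

Unadjusted: n₀ = 1.960² × 0.10 × 0.90 / 0.017² ≈ 1196.35, so n₀ = 1197.
Finite population correction with N = 1,947: n = n₀ / (1 + (n₀−1)/N) = 1197 / (1 + 1196/1947) = 1197 / 1.6143 ≈ 741.51.
Rounding up, n = 742.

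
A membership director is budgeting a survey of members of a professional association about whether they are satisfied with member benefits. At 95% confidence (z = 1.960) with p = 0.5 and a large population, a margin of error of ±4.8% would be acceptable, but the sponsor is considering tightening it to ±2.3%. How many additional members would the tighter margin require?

1399

At ±4.8%: n = 1.960² × 0.2500 / 0.048² ≈ 416.84 → 417.
At ±2.3%: n = 1.960² × 0.2500 / 0.023² ≈ 1815.50 → 1816.
Additional respondents: 1816 − 417 = 1399.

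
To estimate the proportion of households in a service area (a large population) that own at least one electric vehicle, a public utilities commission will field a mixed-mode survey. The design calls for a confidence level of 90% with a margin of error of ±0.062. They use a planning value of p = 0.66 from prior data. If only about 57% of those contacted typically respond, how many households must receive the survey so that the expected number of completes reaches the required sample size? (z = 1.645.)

278

Completed interviews needed: n₀ = 1.645² × 0.2244 / 0.062² ≈ 157.97 → 158.
At a 57% response rate, contacts needed = 158 / 0.57 ≈ 277.19 → 278.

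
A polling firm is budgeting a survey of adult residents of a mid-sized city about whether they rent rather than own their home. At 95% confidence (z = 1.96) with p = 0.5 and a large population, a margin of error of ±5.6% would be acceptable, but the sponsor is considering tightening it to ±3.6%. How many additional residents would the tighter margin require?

At ±5.6%: n = 1.96² × 0.2500 / 0.056² ≈ 306.25 → 307.
At ±3.6%: n = 1.96² × 0.2500 / 0.036² ≈ 741.05 → 742.
Additional respondents: 742 − 307 = 435.

435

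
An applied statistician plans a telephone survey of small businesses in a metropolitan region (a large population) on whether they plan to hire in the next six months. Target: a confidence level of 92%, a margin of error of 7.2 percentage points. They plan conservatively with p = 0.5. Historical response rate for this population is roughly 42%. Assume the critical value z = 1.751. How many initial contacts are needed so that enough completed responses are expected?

Completed interviews needed: n₀ = 1.751² × 0.2500 / 0.072² ≈ 147.86 → 148.
At a 42% response rate, contacts needed = 148 / 0.42 ≈ 352.38 → 353.

353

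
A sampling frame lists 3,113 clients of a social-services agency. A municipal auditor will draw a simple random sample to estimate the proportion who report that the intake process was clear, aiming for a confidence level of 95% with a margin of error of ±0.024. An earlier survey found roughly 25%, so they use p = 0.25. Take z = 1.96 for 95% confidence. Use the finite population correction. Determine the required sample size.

893

Unadjusted: n₀ = 1.96² × 0.25 × 0.75 / 0.024² ≈ 1250.52, so n₀ = 1251.
Finite population correction with N = 3,113: n = n₀ / (1 + (n₀−1)/N) = 1251 / (1 + 1250/3113) = 1251 / 1.4015 ≈ 892.59.
Rounding up, n = 893.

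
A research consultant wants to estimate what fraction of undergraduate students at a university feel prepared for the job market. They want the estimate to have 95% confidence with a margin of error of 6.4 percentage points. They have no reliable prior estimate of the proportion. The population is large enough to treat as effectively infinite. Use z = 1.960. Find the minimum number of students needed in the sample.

235

With no prior estimate, use p = 0.5, giving p(1−p) = 0.25.
n = z²·p(1−p)/E² = 1.960² × 0.2500 / 0.064² = 3.8416 × 0.2500 / 0.004096 ≈ 234.47.
Rounding up gives n = 235.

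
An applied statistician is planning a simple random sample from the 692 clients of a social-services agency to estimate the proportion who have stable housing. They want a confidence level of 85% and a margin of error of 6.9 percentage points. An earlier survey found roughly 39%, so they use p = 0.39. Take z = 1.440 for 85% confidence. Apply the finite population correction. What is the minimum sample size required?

91

Unadjusted: n₀ = 1.440² × 0.39 × 0.61 / 0.069² ≈ 103.61, so n₀ = 104.
Finite population correction with N = 692: n = n₀ / (1 + (n₀−1)/N) = 104 / (1 + 103/692) = 104 / 1.1488 ≈ 90.53.
Rounding up, n = 91.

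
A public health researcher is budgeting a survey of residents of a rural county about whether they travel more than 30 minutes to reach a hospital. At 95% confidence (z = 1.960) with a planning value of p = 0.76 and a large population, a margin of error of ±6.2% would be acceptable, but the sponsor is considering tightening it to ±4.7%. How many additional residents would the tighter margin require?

At ±6.2%: n = 1.960² × 0.1824 / 0.062² ≈ 182.29 → 183.
At ±4.7%: n = 1.960² × 0.1824 / 0.047² ≈ 317.21 → 318.
Additional respondents: 318 − 183 = 135.

135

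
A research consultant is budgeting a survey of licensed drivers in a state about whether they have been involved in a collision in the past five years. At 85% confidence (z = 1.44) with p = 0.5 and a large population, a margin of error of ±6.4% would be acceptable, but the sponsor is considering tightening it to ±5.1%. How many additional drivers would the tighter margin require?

73

At ±6.4%: n = 1.44² × 0.2500 / 0.064² ≈ 126.56 → 127.
At ±5.1%: n = 1.44² × 0.2500 / 0.051² ≈ 199.31 → 200.
Additional respondents: 200 − 127 = 73.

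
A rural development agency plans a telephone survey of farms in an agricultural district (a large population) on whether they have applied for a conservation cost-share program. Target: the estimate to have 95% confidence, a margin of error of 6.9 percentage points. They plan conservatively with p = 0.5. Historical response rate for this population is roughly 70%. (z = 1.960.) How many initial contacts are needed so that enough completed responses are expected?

289

Completed interviews needed: n₀ = 1.960² × 0.2500 / 0.069² ≈ 201.72 → 202.
At a 70% response rate, contacts needed = 202 / 0.70 ≈ 288.57 → 289.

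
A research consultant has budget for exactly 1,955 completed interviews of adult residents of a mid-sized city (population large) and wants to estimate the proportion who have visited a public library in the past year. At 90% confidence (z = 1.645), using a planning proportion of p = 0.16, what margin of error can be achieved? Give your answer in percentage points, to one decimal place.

1.4

SE(p̂) = √[p(1−p)/n] = √[0.1344/1955] = 0.00829.
E = z × SE = 1.645 × 0.00829 = 0.01364, or 1.4 percentage points.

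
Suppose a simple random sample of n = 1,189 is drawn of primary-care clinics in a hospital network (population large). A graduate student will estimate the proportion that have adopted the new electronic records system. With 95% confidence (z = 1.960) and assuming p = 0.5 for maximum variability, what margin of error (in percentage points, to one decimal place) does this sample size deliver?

2.8

SE(p̂) = √[p(1−p)/n] = √[0.2500/1189] = 0.01450.
E = z × SE = 1.960 × 0.01450 = 0.02842, or 2.8 percentage points.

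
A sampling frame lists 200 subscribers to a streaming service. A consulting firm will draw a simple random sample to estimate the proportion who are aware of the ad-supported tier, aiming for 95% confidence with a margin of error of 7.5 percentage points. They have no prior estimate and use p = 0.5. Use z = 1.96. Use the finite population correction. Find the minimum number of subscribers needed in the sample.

93

Unadjusted: n₀ = 1.96² × 0.50 × 0.50 / 0.075² ≈ 170.74, so n₀ = 171.
Finite population correction with N = 200: n = n₀ / (1 + (n₀−1)/N) = 171 / (1 + 170/200) = 171 / 1.8500 ≈ 92.43.
Rounding up, n = 93.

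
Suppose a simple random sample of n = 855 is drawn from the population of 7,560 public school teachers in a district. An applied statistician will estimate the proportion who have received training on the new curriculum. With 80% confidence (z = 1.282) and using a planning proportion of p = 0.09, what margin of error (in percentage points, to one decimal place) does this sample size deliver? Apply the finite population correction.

1.2

Finite-population factor: (N−n)/(N−1) = (7560−855)/(7560−1) = 0.8870.
SE(p̂) = √[p(1−p)/n · (N−n)/(N−1)] = √[0.0819/855 × 0.8870] = 0.00922.
E = z × SE = 1.282 × 0.00922 = 0.01182 ≈ 1.2 percentage points.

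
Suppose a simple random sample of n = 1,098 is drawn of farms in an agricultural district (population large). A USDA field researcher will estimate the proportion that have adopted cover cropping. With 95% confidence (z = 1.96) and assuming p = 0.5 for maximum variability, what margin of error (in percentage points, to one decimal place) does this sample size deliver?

3.0

SE(p̂) = √[p(1−p)/n] = √[0.2500/1098] = 0.01509.
E = z × SE = 1.96 × 0.01509 = 0.02958, or 3.0 percentage points.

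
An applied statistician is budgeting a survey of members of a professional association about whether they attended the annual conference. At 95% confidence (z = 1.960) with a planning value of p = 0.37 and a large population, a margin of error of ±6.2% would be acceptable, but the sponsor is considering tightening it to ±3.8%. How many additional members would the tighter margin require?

388

At ±6.2%: n = 1.960² × 0.2331 / 0.062² ≈ 232.95 → 233.
At ±3.8%: n = 1.960² × 0.2331 / 0.038² ≈ 620.14 → 621.
Additional respondents: 621 − 233 = 388.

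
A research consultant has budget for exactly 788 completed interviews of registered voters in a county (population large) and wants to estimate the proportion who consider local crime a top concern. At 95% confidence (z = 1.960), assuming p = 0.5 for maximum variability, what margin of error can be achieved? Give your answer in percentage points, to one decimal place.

SE(p̂) = √[p(1−p)/n] = √[0.2500/788] = 0.01781.
E = z × SE = 1.960 × 0.01781 = 0.03491, or 3.5 percentage points.

3.5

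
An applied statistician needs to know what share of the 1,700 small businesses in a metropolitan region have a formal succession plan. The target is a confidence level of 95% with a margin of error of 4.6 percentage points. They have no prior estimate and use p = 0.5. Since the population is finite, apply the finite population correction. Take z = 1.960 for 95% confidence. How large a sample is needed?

Unadjusted: n₀ = 1.960² × 0.50 × 0.50 / 0.046² ≈ 453.88, so n₀ = 454.
Finite population correction with N = 1,700: n = n₀ / (1 + (n₀−1)/N) = 454 / (1 + 453/1700) = 454 / 1.2665 ≈ 358.48.
Rounding up, n = 359.

359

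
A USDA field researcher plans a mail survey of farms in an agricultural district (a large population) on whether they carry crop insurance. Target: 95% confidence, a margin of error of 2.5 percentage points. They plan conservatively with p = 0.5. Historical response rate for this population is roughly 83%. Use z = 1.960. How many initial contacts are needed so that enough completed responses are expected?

1852

Completed interviews needed: n₀ = 1.960² × 0.2500 / 0.025² ≈ 1536.64 → 1537.
At an 83% response rate, contacts needed = 1537 / 0.83 ≈ 1851.81 → 1852.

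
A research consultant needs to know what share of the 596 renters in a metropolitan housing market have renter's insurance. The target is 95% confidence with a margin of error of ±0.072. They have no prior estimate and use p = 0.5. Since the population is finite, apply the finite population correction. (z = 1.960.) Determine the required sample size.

Unadjusted: n₀ = 1.960² × 0.50 × 0.50 / 0.072² ≈ 185.26, so n₀ = 186.
Finite population correction with N = 596: n = n₀ / (1 + (n₀−1)/N) = 186 / (1 + 185/596) = 186 / 1.3104 ≈ 141.94.
Rounding up, n = 142.

142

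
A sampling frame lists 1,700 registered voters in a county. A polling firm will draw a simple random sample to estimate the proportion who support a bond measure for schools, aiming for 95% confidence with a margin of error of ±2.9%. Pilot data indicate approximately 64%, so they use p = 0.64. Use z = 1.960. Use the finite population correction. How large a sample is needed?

651

Unadjusted: n₀ = 1.960² × 0.64 × 0.36 / 0.029² ≈ 1052.44, so n₀ = 1053.
Finite population correction with N = 1,700: n = n₀ / (1 + (n₀−1)/N) = 1053 / (1 + 1052/1700) = 1053 / 1.6188 ≈ 650.47.
Rounding up, n = 651.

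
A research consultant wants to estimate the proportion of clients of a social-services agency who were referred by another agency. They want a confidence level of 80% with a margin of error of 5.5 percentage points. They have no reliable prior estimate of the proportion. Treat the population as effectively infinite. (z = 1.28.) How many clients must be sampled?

With no prior estimate, use p = 0.5, giving p(1−p) = 0.25.
n = z²·p(1−p)/E² = 1.28² × 0.2500 / 0.055² = 1.6384 × 0.2500 / 0.003025 ≈ 135.40.
Rounding up gives n = 136.

136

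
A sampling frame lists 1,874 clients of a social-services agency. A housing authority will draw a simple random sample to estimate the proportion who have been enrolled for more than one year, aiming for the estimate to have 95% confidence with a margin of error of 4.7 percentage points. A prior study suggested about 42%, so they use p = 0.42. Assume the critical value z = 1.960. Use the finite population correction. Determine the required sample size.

Unadjusted: n₀ = 1.960² × 0.42 × 0.58 / 0.047² ≈ 423.64, so n₀ = 424.
Finite population correction with N = 1,874: n = n₀ / (1 + (n₀−1)/N) = 424 / (1 + 423/1874) = 424 / 1.2257 ≈ 345.92.
Rounding up, n = 346.

346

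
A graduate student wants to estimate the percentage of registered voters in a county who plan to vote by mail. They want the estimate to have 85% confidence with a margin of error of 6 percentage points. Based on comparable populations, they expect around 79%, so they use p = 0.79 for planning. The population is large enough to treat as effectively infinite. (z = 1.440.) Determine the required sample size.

With p = 0.79, p(1−p) = 0.1659.
n = z²·p(1−p)/E² = 1.440² × 0.1659 / 0.060² = 2.0736 × 0.1659 / 0.003600 ≈ 95.56.
Rounding up gives n = 96.

96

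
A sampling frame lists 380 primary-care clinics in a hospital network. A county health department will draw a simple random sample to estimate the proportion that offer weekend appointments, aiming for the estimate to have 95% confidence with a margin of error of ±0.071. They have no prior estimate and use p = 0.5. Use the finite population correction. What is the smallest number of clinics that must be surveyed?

For 95% confidence, z = 1.96.
Unadjusted: n₀ = 1.96² × 0.50 × 0.50 / 0.071² ≈ 190.52, so n₀ = 191.
Finite population correction with N = 380: n = n₀ / (1 + (n₀−1)/N) = 191 / (1 + 190/380) = 191 / 1.5000 ≈ 127.33.
Rounding up, n = 128.

128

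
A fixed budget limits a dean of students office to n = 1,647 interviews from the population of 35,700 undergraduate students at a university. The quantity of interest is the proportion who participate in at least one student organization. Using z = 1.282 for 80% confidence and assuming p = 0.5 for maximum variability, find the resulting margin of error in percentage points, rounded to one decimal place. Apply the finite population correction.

Finite-population factor: (N−n)/(N−1) = (35700−1647)/(35700−1) = 0.9539.
SE(p̂) = √[p(1−p)/n · (N−n)/(N−1)] = √[0.2500/1647 × 0.9539] = 0.01203.
E = z × SE = 1.282 × 0.01203 = 0.01543 ≈ 1.5 percentage points.

1.5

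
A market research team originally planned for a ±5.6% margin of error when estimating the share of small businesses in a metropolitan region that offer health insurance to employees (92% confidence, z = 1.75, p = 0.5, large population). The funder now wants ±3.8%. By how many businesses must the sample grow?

286

At ±5.6%: n = 1.75² × 0.2500 / 0.056² ≈ 244.14 → 245.
At ±3.8%: n = 1.75² × 0.2500 / 0.038² ≈ 530.21 → 531.
Additional respondents: 531 − 245 = 286.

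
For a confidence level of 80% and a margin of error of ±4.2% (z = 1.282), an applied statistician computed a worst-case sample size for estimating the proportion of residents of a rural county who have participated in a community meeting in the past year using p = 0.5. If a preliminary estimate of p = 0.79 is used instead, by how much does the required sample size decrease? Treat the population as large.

78

Conservative (p = 0.5): n = 1.282² × 0.25 / 0.042² ≈ 232.93 → 233.
Using p = 0.79: p(1−p) = 0.1659, so n = 1.282² × 0.1659 / 0.042² ≈ 154.57 → 155.
Reduction: 233 − 155 = 78.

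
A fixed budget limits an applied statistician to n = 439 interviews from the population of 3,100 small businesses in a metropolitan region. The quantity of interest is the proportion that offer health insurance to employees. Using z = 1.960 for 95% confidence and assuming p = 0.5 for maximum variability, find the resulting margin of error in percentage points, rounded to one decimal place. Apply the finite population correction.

Finite-population factor: (N−n)/(N−1) = (3100−439)/(3100−1) = 0.8587.
SE(p̂) = √[p(1−p)/n · (N−n)/(N−1)] = √[0.2500/439 × 0.8587] = 0.02211.
E = z × SE = 1.960 × 0.02211 = 0.04334 ≈ 4.3 percentage points.

4.3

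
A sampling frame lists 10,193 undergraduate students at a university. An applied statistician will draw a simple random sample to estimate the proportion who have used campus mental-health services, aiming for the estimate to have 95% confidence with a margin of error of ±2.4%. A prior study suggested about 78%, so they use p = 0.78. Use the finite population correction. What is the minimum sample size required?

1030

For 95% confidence, z = 1.96.
Unadjusted: n₀ = 1.96² × 0.78 × 0.22 / 0.024² ≈ 1144.48, so n₀ = 1145.
Finite population correction with N = 10,193: n = n₀ / (1 + (n₀−1)/N) = 1145 / (1 + 1144/10193) = 1145 / 1.1122 ≈ 1029.46.
Rounding up, n = 1030.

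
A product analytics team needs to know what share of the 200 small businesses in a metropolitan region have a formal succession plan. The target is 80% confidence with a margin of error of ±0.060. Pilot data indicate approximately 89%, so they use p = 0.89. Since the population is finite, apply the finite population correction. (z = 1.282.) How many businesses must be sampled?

37

Unadjusted: n₀ = 1.282² × 0.89 × 0.11 / 0.060² ≈ 44.69, so n₀ = 45.
Finite population correction with N = 200: n = n₀ / (1 + (n₀−1)/N) = 45 / (1 + 44/200) = 45 / 1.2200 ≈ 36.89.
Rounding up, n = 37.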